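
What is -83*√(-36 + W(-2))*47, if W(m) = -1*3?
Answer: -3901*I*√39 ≈ -24362.0*I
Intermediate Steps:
W(m) = -3
-83*√(-36 + W(-2))*47 = -83*√(-36 - 3)*47 = -83*I*√39*47 = -3901*I*√39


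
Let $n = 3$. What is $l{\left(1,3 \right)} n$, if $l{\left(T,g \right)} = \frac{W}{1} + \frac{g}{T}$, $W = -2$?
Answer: $3$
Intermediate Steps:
$l{\left(T,g \right)} = -2 + \frac{g}{T}$ ($l{\left(T,g \right)} = - \frac{2}{1} + \frac{g}{T} = \left(-2\right) 1 + \frac{g}{T} = -2 + \frac{g}{T}$)
$l{\left(1,3 \right)} n = \left(-2 + \frac{3}{1}\right) 3 = \left(-2 + 3 \cdot 1\right) 3 = \left(-2 + 3\right) 3 = 1 \cdot 3 = 3$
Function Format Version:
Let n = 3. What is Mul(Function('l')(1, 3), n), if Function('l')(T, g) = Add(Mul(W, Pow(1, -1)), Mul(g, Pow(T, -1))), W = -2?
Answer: 3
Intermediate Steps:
Function('l')(T, g) = Add(-2, Mul(g, Pow(T, -1))) (Function('l')(T, g) = Add(Mul(-2, Pow(1, -1)), Mul(g, Pow(T, -1))) = Add(Mul(-2, 1), Mul(g, Pow(T, -1))) = Add(-2, Mul(g, Pow(T, -1))))
Mul(Function('l')(1, 3), n) = Mul(Add(-2, Mul(3, Pow(1, -1))), 3) = Mul(Add(-2, Mul(3, 1)), 3) = Mul(Add(-2, 3), 3) = Mul(1, 3) = 3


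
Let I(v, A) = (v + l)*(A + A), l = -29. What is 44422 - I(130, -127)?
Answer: 70076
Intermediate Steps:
I(v, A) = 2*A*(-29 + v) (I(v, A) = (v - 29)*(A + A) = (-29 + v)*(2*A) = 2*A*(-29 + v))
44422 - I(130, -127) = 44422 - 2*(-127)*(-29 + 130) = 44422 - 2*(-127)*101 = 44422 - 1*(-25654) = 44422 + 25654 = 70076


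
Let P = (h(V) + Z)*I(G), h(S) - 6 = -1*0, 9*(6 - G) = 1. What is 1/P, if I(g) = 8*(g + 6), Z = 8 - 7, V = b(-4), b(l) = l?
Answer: 9/5992 ≈ 0.0015020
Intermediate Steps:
G = 53/9 (G = 6 - ⅑*1 = 6 - ⅑ = 53/9 ≈ 5.8889)
V = -4
Z = 1
h(S) = 6 (h(S) = 6 - 1*0 = 6 + 0 = 6)
I(g) = 48 + 8*g (I(g) = 8*(6 + g) = 48 + 8*g)
P = 5992/9 (P = (6 + 1)*(48 + 8*(53/9)) = 7*(48 + 424/9) = 7*(856/9) = 5992/9 ≈ 665.78)
1/P = 1/(5992/9) = 9/5992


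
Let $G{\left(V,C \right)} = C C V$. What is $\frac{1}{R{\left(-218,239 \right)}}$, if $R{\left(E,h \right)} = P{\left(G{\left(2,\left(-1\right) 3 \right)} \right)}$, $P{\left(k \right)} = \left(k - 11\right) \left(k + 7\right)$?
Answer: $\frac{1}{175} \approx 0.0057143$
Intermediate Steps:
$G{\left(V,C \right)} = V C^{2}$ ($G{\left(V,C \right)} = C^{2} V = V C^{2}$)
$P{\left(k \right)} = \left(-11 + k\right) \left(7 + k\right)$
$R{\left(E,h \right)} = 175$ ($R{\left(E,h \right)} = -77 + \left(2 \left(\left(-1\right) 3\right)^{2}\right)^{2} - 4 \cdot 2 \left(\left(-1\right) 3\right)^{2} = -77 + \left(2 \left(-3\right)^{2}\right)^{2} - 4 \cdot 2 \left(-3\right)^{2} = -77 + \left(2 \cdot 9\right)^{2} - 4 \cdot 2 \cdot 9 = -77 + 18^{2} - 72 = -77 + 324 - 72 = 175$)
$\frac{1}{R{\left(-218,239 \right)}} = \frac{1}{175}$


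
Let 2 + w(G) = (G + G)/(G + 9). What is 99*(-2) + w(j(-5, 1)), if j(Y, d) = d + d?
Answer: -2196/11 ≈ -199.64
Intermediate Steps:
j(Y, d) = 2*d
w(G) = -2 + 2*G/(9 + G) (w(G) = -2 + (G + G)/(G + 9) = -2 + (2*G)/(9 + G) = -2 + 2*G/(9 + G))
99*(-2) + w(j(-5, 1)) = 99*(-2) - 18/(9 + 2*1) = -198 - 18/(9 + 2) = -198 - 18/11 = -2196/11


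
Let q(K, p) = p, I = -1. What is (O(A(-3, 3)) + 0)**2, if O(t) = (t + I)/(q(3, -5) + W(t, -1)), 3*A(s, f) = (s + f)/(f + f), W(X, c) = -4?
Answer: 1/81 ≈ 0.012346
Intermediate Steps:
A(s, f) = (f + s)/(6*f) (A(s, f) = ((s + f)/(f + f))/3 = ((f + s)/((2*f)))/3 = ((f + s)*(1/(2*f)))/3 = ((f + s)/(2*f))/3 = (f + s)/(6*f))
O(t) = 1/9 - t/9 (O(t) = (t - 1)/(-5 - 4) = (-1 + t)/(-9) = (-1 + t)*(-1/9) = 1/9 - t/9)
(O(A(-3, 3)) + 0)**2 = ((1/9 - (3 - 3)/(54*3)) + 0)**2 = ((1/9 - 0/(54*3)) + 0)**2 = ((1/9 - 1/9*0) + 0)**2 = ((1/9 + 0) + 0)**2 = (1/9 + 0)**2 = (1/9)**2 = 1/81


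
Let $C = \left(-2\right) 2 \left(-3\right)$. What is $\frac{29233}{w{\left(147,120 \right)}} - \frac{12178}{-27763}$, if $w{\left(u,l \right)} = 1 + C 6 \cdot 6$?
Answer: $\frac{816868853}{12021379} \approx 67.951$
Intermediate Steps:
$C = 12$ ($C = \left(-4\right) \left(-3\right) = 12$)
$w{\left(u,l \right)} = 433$ ($w{\left(u,l \right)} = 1 + 12 \cdot 6 \cdot 6 = 1 + 12 \cdot 36 = 1 + 432 = 433$)
$\frac{29233}{w{\left(147,120 \right)}} - \frac{12178}{-27763} = \frac{29233}{433} - \frac{12178}{-27763} = 29233 \cdot \frac{1}{433} - - \frac{12178}{27763} = \frac{29233}{433} + \frac{12178}{27763} = \frac{816868853}{12021379}$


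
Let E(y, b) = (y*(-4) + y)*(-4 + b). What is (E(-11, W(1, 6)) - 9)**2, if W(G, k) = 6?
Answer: 3249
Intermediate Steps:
E(y, b) = -3*y*(-4 + b) (E(y, b) = (-4*y + y)*(-4 + b) = (-3*y)*(-4 + b) = -3*y*(-4 + b))
(E(-11, W(1, 6)) - 9)**2 = (3*(-11)*(4 - 1*6) - 9)**2 = (3*(-11)*(4 - 6) - 9)**2 = (3*(-11)*(-2) - 9)**2 = (66 - 9)**2 = 57**2 = 3249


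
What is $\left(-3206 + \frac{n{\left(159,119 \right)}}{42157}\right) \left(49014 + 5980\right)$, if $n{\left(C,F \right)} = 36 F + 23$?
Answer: $- \frac{7432496018790}{42157} \approx -1.7631 \cdot 10^{8}$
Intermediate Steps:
$n{\left(C,F \right)} = 23 + 36 F$
$\left(-3206 + \frac{n{\left(159,119 \right)}}{42157}\right) \left(49014 + 5980\right) = \left(-3206 + \frac{23 + 36 \cdot 119}{42157}\right) \left(49014 + 5980\right) = \left(-3206 + \left(23 + 4284\right) \frac{1}{42157}\right) 54994 = \left(-3206 + 4307 \cdot \frac{1}{42157}\right) 54994 = \left(-3206 + \frac{4307}{42157}\right) 54994 = \left(- \frac{135151035}{42157}\right) 54994 = - \frac{7432496018790}{42157}$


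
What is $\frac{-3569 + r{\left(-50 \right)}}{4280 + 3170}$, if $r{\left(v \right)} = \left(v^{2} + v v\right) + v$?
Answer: $\frac{1381}{7450} \approx 0.18537$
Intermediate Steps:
$r{\left(v \right)} = v + 2 v^{2}$ ($r{\left(v \right)} = \left(v^{2} + v^{2}\right) + v = 2 v^{2} + v = v + 2 v^{2}$)
$\frac{-3569 + r{\left(-50 \right)}}{4280 + 3170} = \frac{-3569 - 50 \left(1 + 2 \left(-50\right)\right)}{4280 + 3170} = \frac{-3569 - 50 \left(1 - 100\right)}{7450} = \left(-3569 - -4950\right) \frac{1}{7450} = \left(-3569 + 4950\right) \frac{1}{7450} = 1381 \cdot \frac{1}{7450} = \frac{1381}{7450}$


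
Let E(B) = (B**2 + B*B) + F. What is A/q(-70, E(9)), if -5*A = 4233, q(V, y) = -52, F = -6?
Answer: 4233/260 ≈ 16.281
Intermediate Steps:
E(B) = -6 + 2*B**2 (E(B) = (B**2 + B*B) - 6 = (B**2 + B**2) - 6 = 2*B**2 - 6 = -6 + 2*B**2)
A = -4233/5 (A = -1/5*4233 = -4233/5 ≈ -846.60)
A/q(-70, E(9)) = -4233/5/(-52) = -4233/5*(-1/52) = 4233/260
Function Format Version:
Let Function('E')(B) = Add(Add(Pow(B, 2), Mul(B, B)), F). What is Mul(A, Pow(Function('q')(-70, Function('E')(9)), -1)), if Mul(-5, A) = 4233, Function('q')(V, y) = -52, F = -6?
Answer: Rational(4233, 260) ≈ 16.281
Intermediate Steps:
Function('E')(B) = Add(-6, Mul(2, Pow(B, 2))) (Function('E')(B) = Add(Add(Pow(B, 2), Mul(B, B)), -6) = Add(Add(Pow(B, 2), Pow(B, 2)), -6) = Add(Mul(2, Pow(B, 2)), -6) = Add(-6, Mul(2, Pow(B, 2))))
A = Rational(-4233, 5) (A = Mul(Rational(-1, 5), 4233) = Rational(-4233, 5) ≈ -846.60)
Mul(A, Pow(Function('q')(-70, Function('E')(9)), -1)) = Mul(Rational(-4233, 5), Pow(-52, -1)) = Mul(Rational(-4233, 5), Rational(-1, 52)) = Rational(4233, 260)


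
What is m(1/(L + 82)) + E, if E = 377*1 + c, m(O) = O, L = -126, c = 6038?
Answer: 282259/44 ≈ 6415.0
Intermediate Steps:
E = 6415 (E = 377*1 + 6038 = 377 + 6038 = 6415)
m(1/(L + 82)) + E = 1/(-126 + 82) + 6415 = 1/(-44) + 6415 = -1/44 + 6415 = 282259/44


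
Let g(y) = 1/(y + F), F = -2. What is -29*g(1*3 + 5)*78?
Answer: -377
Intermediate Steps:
g(y) = 1/(-2 + y) (g(y) = 1/(y - 2) = 1/(-2 + y))
-29*g(1*3 + 5)*78 = -29/(-2 + (1*3 + 5))*78 = -29/(-2 + (3 + 5))*78 = -29/(-2 + 8)*78 = -29/6*78 = -377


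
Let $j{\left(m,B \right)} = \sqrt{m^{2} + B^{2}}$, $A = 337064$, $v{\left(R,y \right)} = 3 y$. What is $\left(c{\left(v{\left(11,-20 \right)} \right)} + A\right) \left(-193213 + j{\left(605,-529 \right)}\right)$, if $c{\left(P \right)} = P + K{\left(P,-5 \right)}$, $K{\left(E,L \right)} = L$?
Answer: $-65112587787 + 336999 \sqrt{645866} \approx -6.4842 \cdot 10^{10}$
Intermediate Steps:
$j{\left(m,B \right)} = \sqrt{B^{2} + m^{2}}$
$c{\left(P \right)} = -5 + P$ ($c{\left(P \right)} = P - 5 = -5 + P$)
$\left(c{\left(v{\left(11,-20 \right)} \right)} + A\right) \left(-193213 + j{\left(605,-529 \right)}\right) = \left(\left(-5 + 3 \left(-20\right)\right) + 337064\right) \left(-193213 + \sqrt{\left(-529\right)^{2} + 605^{2}}\right) = \left(\left(-5 - 60\right) + 337064\right) \left(-193213 + \sqrt{279841 + 366025}\right) = \left(-65 + 337064\right) \left(-193213 + \sqrt{645866}\right) = 336999 \left(-193213 + \sqrt{645866}\right) = -65112587787 + 336999 \sqrt{645866}$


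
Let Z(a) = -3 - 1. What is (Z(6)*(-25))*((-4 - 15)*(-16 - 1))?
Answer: 32300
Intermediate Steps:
Z(a) = -4
(Z(6)*(-25))*((-4 - 15)*(-16 - 1)) = (-4*(-25))*((-4 - 15)*(-16 - 1)) = 100*(-19*(-17)) = 100*323 = 32300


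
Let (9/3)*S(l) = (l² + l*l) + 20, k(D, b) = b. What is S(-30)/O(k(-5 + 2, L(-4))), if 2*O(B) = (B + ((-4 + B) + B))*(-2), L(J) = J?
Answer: 455/12 ≈ 37.917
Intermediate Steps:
S(l) = 20/3 + 2*l²/3 (S(l) = ((l² + l*l) + 20)/3 = ((l² + l²) + 20)/3 = (2*l² + 20)/3 = (20 + 2*l²)/3 = 20/3 + 2*l²/3)
O(B) = 4 - 3*B (O(B) = ((B + ((-4 + B) + B))*(-2))/2 = ((B + (-4 + 2*B))*(-2))/2 = ((-4 + 3*B)*(-2))/2 = (8 - 6*B)/2 = 4 - 3*B)
S(-30)/O(k(-5 + 2, L(-4))) = (20/3 + (⅔)*(-30)²)/(4 - 3*(-4)) = (20/3 + (⅔)*900)/(4 + 12) = (20/3 + 600)/16 = (1820/3)*(1/16) = 455/12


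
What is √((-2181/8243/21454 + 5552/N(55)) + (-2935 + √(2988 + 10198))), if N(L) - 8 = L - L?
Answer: √(-70085634779368383126 + 31274267913283684*√13186)/176845322 ≈ 46.11*I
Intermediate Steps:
N(L) = 8 (N(L) = 8 + (L - L) = 8 + 0 = 8)
√((-2181/8243/21454 + 5552/N(55)) + (-2935 + √(2988 + 10198))) = √((-2181/8243/21454 + 5552/8) + (-2935 + √(2988 + 10198))) = √((-2181*1/8243*(1/21454) + 5552*(⅛)) + (-2935 + √13186)) = √((-2181/8243*1/21454 + 694) + (-2935 + √13186)) = √((-2181/176845322 + 694) + (-2935 + √13186)) = √(122730651287/176845322 + (-2935 + √13186)) = √(-396310368783/176845322 + √13186)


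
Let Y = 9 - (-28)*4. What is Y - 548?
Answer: -427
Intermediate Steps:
Y = 121 (Y = 9 - 28*(-4) = 9 + 112 = 121)
Y - 548 = 121 - 548 = -427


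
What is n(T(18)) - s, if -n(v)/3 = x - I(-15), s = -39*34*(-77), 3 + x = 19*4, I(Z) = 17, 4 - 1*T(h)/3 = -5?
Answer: -102270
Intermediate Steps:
T(h) = 27 (T(h) = 12 - 3*(-5) = 12 + 15 = 27)
x = 73 (x = -3 + 19*4 = -3 + 76 = 73)
s = 102102 (s = -1326*(-77) = 102102)
n(v) = -168 (n(v) = -3*(73 - 1*17) = -3*(73 - 17) = -3*56 = -168)
n(T(18)) - s = -168 - 1*102102 = -168 - 102102 = -102270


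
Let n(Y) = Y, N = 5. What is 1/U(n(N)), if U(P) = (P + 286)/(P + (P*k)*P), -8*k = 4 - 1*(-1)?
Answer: -85/2328 ≈ -0.036512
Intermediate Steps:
k = -5/8 (k = -(4 - 1*(-1))/8 = -(4 + 1)/8 = -1/8*5 = -5/8 ≈ -0.62500)
U(P) = (286 + P)/(P - 5*P**2/8) (U(P) = (P + 286)/(P + (P*(-5/8))*P) = (286 + P)/(P + (-5*P/8)*P) = (286 + P)/(P - 5*P**2/8))
1/U(n(N)) = 1/(8*(286 + 5)/(5*(8 - 5*5))) = 1/(8*(1/5)*291/(8 - 25)) = 1/(8*(1/5)*291/(-17)) = 1/(8*(1/5)*(-1/17)*291) = 1/(-2328/85) = -85/2328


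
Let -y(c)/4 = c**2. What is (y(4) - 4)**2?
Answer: 4624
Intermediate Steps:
y(c) = -4*c**2
(y(4) - 4)**2 = (-4*4**2 - 4)**2 = (-4*16 - 4)**2 = (-64 - 4)**2 = (-68)**2 = 4624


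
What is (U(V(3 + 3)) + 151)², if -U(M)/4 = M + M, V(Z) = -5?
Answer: 36481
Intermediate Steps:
U(M) = -8*M (U(M) = -4*(M + M) = -8*M)
(U(V(3 + 3)) + 151)² = (-8*(-5) + 151)² = (40 + 151)² = 191² = 36481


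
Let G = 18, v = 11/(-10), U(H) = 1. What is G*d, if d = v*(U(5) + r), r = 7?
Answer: -792/5 ≈ -158.40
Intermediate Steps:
v = -11/10 (v = 11*(-⅒) = -11/10 ≈ -1.1000)
d = -44/5 (d = -11*(1 + 7)/10 = -11/10*8 = -44/5 ≈ -8.8000)
G*d = 18*(-44/5) = -792/5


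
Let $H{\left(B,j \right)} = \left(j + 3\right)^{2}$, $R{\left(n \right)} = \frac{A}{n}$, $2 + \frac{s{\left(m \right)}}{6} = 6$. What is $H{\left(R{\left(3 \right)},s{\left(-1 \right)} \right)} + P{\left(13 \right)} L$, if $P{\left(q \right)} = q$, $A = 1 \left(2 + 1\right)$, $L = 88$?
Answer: $1873$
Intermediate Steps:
$s{\left(m \right)} = 24$ ($s{\left(m \right)} = -12 + 6 \cdot 6 = -12 + 36 = 24$)
$A = 3$ ($A = 1 \cdot 3 = 3$)
$R{\left(n \right)} = \frac{3}{n}$
$H{\left(B,j \right)} = \left(3 + j\right)^{2}$
$H{\left(R{\left(3 \right)},s{\left(-1 \right)} \right)} + P{\left(13 \right)} L = \left(3 + 24\right)^{2} + 13 \cdot 88 = 27^{2} + 1144 = 729 + 1144 = 1873$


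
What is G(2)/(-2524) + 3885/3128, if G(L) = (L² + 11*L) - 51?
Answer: 2470985/1973768 ≈ 1.2519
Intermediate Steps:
G(L) = -51 + L² + 11*L
G(2)/(-2524) + 3885/3128 = (-51 + 2² + 11*2)/(-2524) + 3885/3128 = (-51 + 4 + 22)*(-1/2524) + 3885*(1/3128) = -25*(-1/2524) + 3885/3128 = 25/2524 + 3885/3128 = 2470985/1973768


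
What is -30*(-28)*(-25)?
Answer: -21000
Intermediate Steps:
-30*(-28)*(-25) = 840*(-25) = -21000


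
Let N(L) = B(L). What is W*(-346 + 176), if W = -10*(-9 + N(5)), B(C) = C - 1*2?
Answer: -10200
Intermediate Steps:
B(C) = -2 + C (B(C) = C - 2 = -2 + C)
N(L) = -2 + L
W = 60 (W = -10*(-9 + (-2 + 5)) = -10*(-9 + 3) = -10*(-6) = 60)
W*(-346 + 176) = 60*(-346 + 176) = 60*(-170) = -10200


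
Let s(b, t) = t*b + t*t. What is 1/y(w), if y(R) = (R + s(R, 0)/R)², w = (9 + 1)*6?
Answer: 1/3600 ≈ 0.00027778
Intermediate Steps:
w = 60 (w = 10*6 = 60)
s(b, t) = t² + b*t (s(b, t) = b*t + t² = t² + b*t)
y(R) = R² (y(R) = (R + (0*(R + 0))/R)² = (R + (0*R)/R)² = (R + 0/R)² = (R + 0)² = R²)
1/y(w) = 1/(60²) = 1/3600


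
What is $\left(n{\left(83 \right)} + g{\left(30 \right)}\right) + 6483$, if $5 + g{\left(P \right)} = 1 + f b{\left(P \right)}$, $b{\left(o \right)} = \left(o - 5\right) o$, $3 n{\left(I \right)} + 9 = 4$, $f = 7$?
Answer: $\frac{35182}{3} \approx 11727.0$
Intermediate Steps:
$n{\left(I \right)} = - \frac{5}{3}$ ($n{\left(I \right)} = -3 + \frac{1}{3} \cdot 4 = -3 + \frac{4}{3} = - \frac{5}{3}$)
$b{\left(o \right)} = o \left(-5 + o\right)$ ($b{\left(o \right)} = \left(-5 + o\right) o = o \left(-5 + o\right)$)
$g{\left(P \right)} = -4 + 7 P \left(-5 + P\right)$ ($g{\left(P \right)} = -5 + \left(1 + 7 P \left(-5 + P\right)\right) = -4 + 7 P \left(-5 + P\right)$)
$\left(n{\left(83 \right)} + g{\left(30 \right)}\right) + 6483 = \left(- \frac{5}{3} - \left(4 - 210 \left(-5 + 30\right)\right)\right) + 6483 = \left(- \frac{5}{3} - \left(4 - 5250\right)\right) + 6483 = \left(- \frac{5}{3} + \left(-4 + 5250\right)\right) + 6483 = \left(- \frac{5}{3} + 5246\right) + 6483 = \frac{15733}{3} + 6483 = \frac{35182}{3}$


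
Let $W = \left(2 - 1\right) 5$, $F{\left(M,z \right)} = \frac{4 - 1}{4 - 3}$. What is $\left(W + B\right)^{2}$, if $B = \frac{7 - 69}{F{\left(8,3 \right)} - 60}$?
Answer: $\frac{120409}{3249} \approx 37.06$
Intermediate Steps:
$F{\left(M,z \right)} = 3$ ($F{\left(M,z \right)} = \frac{3}{1} = 3 \cdot 1 = 3$)
$B = \frac{62}{57}$ ($B = \frac{7 - 69}{3 - 60} = - \frac{62}{-57} = \left(-62\right) \left(- \frac{1}{57}\right) = \frac{62}{57} \approx 1.0877$)
$W = 5$ ($W = 1 \cdot 5 = 5$)
$\left(W + B\right)^{2} = \left(5 + \frac{62}{57}\right)^{2} = \left(\frac{347}{57}\right)^{2} = \frac{120409}{3249}$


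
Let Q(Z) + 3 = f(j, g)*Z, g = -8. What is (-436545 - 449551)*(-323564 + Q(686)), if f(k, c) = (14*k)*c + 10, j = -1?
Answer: 212552278000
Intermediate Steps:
f(k, c) = 10 + 14*c*k (f(k, c) = 14*c*k + 10 = 10 + 14*c*k)
Q(Z) = -3 + 122*Z (Q(Z) = -3 + (10 + 14*(-8)*(-1))*Z = -3 + (10 + 112)*Z = -3 + 122*Z)
(-436545 - 449551)*(-323564 + Q(686)) = (-436545 - 449551)*(-323564 + (-3 + 122*686)) = -886096*(-323564 + (-3 + 83692)) = -886096*(-323564 + 83689) = -886096*(-239875) = 212552278000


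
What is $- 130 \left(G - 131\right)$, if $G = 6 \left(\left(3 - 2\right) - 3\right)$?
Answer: $18590$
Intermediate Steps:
$G = -12$ ($G = 6 \left(1 - 3\right) = 6 \left(-2\right) = -12$)
$- 130 \left(G - 131\right) = - 130 \left(-12 - 131\right) = \left(-130\right) \left(-143\right) = 18590$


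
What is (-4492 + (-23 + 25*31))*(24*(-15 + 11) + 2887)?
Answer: -10438340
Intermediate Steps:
(-4492 + (-23 + 25*31))*(24*(-15 + 11) + 2887) = (-4492 + (-23 + 775))*(24*(-4) + 2887) = (-4492 + 752)*(-96 + 2887) = -3740*2791 = -10438340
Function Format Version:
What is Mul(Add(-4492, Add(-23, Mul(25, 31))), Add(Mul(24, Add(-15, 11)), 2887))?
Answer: -10438340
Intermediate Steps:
Mul(Add(-4492, Add(-23, Mul(25, 31))), Add(Mul(24, Add(-15, 11)), 2887)) = Mul(Add(-4492, Add(-23, 775)), Add(Mul(24, -4), 2887)) = Mul(Add(-4492, 752), Add(-96, 2887)) = Mul(-3740, 2791) = -10438340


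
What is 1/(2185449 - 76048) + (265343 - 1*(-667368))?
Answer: 1967461516112/2109401 ≈ 9.3271e+5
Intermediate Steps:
1/(2185449 - 76048) + (265343 - 1*(-667368)) = 1/2109401 + (265343 + 667368) = 1/2109401 + 932711 = 1967461516112/2109401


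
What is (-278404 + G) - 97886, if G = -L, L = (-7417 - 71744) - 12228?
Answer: -284901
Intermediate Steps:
L = -91389 (L = -79161 - 12228 = -91389)
G = 91389 (G = -1*(-91389) = 91389)
(-278404 + G) - 97886 = (-278404 + 91389) - 97886 = -187015 - 97886 = -284901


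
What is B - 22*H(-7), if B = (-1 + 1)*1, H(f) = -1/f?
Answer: -22/7 ≈ -3.1429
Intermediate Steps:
B = 0 (B = 0*1 = 0)
B - 22*H(-7) = 0 - (-22)/(-7) = 0 - (-22)*(-1)/7 = 0 - 22*1/7 = 0 - 22/7 = -22/7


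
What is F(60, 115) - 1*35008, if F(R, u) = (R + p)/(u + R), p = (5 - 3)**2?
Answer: -6126336/175 ≈ -35008.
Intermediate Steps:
p = 4 (p = 2**2 = 4)
F(R, u) = (4 + R)/(R + u) (F(R, u) = (R + 4)/(u + R) = (4 + R)/(R + u))
F(60, 115) - 1*35008 = (4 + 60)/(60 + 115) - 1*35008 = 64/175 - 35008 = -6126336/175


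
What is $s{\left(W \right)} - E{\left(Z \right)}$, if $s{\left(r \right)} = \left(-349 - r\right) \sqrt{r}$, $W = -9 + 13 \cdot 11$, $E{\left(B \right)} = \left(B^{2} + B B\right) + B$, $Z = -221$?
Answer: $-97461 - 483 \sqrt{134} \approx -1.0305 \cdot 10^{5}$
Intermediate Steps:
$E{\left(B \right)} = B + 2 B^{2}$ ($E{\left(B \right)} = \left(B^{2} + B^{2}\right) + B = 2 B^{2} + B = B + 2 B^{2}$)
$W = 134$ ($W = -9 + 143 = 134$)
$s{\left(r \right)} = \sqrt{r} \left(-349 - r\right)$
$s{\left(W \right)} - E{\left(Z \right)} = \sqrt{134} \left(-349 - 134\right) - - 221 \left(1 + 2 \left(-221\right)\right) = \sqrt{134} \left(-349 - 134\right) - - 221 \left(1 - 442\right) = \sqrt{134} \left(-483\right) - \left(-221\right) \left(-441\right) = - 483 \sqrt{134} - 97461 = -97461 - 483 \sqrt{134}$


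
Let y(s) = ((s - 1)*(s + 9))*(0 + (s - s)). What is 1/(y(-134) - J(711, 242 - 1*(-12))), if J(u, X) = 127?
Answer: -1/127 ≈ -0.0078740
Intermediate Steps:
y(s) = 0 (y(s) = ((-1 + s)*(9 + s))*(0 + 0) = ((-1 + s)*(9 + s))*0 = 0)
1/(y(-134) - J(711, 242 - 1*(-12))) = 1/(0 - 1*127) = 1/(0 - 127) = 1/(-127) = -1/127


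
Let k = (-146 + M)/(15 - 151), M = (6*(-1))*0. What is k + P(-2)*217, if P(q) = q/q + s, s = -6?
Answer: -73707/68 ≈ -1083.9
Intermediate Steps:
M = 0 (M = -6*0 = 0)
k = 73/68 (k = (-146 + 0)/(15 - 151) = -146/(-136) = -146*(-1/136) = 73/68 ≈ 1.0735)
P(q) = -5 (P(q) = q/q - 6 = 1 - 6 = -5)
k + P(-2)*217 = 73/68 - 5*217 = 73/68 - 1085 = -73707/68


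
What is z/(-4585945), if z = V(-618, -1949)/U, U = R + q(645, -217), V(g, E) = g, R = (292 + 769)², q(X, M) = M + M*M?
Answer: 618/5377447005385 ≈ 1.1492e-10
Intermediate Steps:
q(X, M) = M + M²
R = 1125721 (R = 1061² = 1125721)
U = 1172593 (U = 1125721 - 217*(1 - 217) = 1125721 - 217*(-216) = 1125721 + 46872 = 1172593)
z = -618/1172593 ≈ -0.00052704
z/(-4585945) = -618/1172593/(-4585945) = -618/1172593*(-1/4585945) = 618/5377447005385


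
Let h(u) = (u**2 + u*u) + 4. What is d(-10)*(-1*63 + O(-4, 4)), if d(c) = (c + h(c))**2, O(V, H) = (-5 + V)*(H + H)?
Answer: -5080860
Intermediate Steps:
O(V, H) = 2*H*(-5 + V) (O(V, H) = (-5 + V)*(2*H) = 2*H*(-5 + V))
h(u) = 4 + 2*u**2 (h(u) = (u**2 + u**2) + 4 = 2*u**2 + 4 = 4 + 2*u**2)
d(c) = (4 + c + 2*c**2)**2 (d(c) = (c + (4 + 2*c**2))**2 = (4 + c + 2*c**2)**2)
d(-10)*(-1*63 + O(-4, 4)) = (4 - 10 + 2*(-10)**2)**2*(-1*63 + 2*4*(-5 - 4)) = (4 - 10 + 2*100)**2*(-63 + 2*4*(-9)) = (4 - 10 + 200)**2*(-63 - 72) = 194**2*(-135) = 37636*(-135) = -5080860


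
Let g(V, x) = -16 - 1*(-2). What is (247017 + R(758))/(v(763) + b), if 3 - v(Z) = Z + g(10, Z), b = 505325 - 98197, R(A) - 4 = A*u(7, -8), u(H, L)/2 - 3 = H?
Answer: 262181/406382 ≈ 0.64516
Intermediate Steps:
u(H, L) = 6 + 2*H
g(V, x) = -14 (g(V, x) = -16 + 2 = -14)
R(A) = 4 + 20*A (R(A) = 4 + A*(6 + 2*7) = 4 + A*(6 + 14) = 4 + A*20 = 4 + 20*A)
b = 407128
v(Z) = 17 - Z (v(Z) = 3 - (Z - 14) = 3 - (-14 + Z) = 3 + (14 - Z) = 17 - Z)
(247017 + R(758))/(v(763) + b) = (247017 + (4 + 20*758))/((17 - 1*763) + 407128) = (247017 + (4 + 15160))/((17 - 763) + 407128) = (247017 + 15164)/(-746 + 407128) = 262181/406382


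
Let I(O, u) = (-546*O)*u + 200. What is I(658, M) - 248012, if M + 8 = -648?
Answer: 235431996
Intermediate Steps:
M = -656 (M = -8 - 648 = -656)
I(O, u) = 200 - 546*O*u (I(O, u) = -546*O*u + 200 = 200 - 546*O*u)
I(658, M) - 248012 = (200 - 546*658*(-656)) - 248012 = (200 + 235679808) - 248012 = 235680008 - 248012 = 235431996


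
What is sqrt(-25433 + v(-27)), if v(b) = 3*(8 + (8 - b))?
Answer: 2*I*sqrt(6326) ≈ 159.07*I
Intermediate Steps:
v(b) = 48 - 3*b (v(b) = 3*(16 - b) = 48 - 3*b)
sqrt(-25433 + v(-27)) = sqrt(-25433 + (48 - 3*(-27))) = sqrt(-25433 + (48 + 81)) = sqrt(-25433 + 129) = sqrt(-25304) = 2*I*sqrt(6326)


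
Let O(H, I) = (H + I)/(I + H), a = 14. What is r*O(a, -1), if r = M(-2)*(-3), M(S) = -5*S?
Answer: -30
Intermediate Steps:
O(H, I) = 1 (O(H, I) = (H + I)/(H + I) = 1)
r = -30 (r = -5*(-2)*(-3) = 10*(-3) = -30)
r*O(a, -1) = -30*1 = -30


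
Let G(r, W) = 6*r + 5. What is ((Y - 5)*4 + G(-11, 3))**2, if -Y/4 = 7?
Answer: 37249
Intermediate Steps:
Y = -28 (Y = -4*7 = -28)
G(r, W) = 5 + 6*r
((Y - 5)*4 + G(-11, 3))**2 = ((-28 - 5)*4 + (5 + 6*(-11)))**2 = (-33*4 + (5 - 66))**2 = (-132 - 61)**2 = (-193)**2 = 37249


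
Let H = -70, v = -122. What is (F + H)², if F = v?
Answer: 36864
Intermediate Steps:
F = -122
(F + H)² = (-122 - 70)² = (-192)² = 36864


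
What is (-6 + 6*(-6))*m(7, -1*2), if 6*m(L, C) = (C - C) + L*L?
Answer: -343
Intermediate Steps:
m(L, C) = L²/6 (m(L, C) = ((C - C) + L*L)/6 = (0 + L²)/6 = L²/6)
(-6 + 6*(-6))*m(7, -1*2) = (-6 + 6*(-6))*((⅙)*7²) = (-6 - 36)*((⅙)*49) = -42*49/6 = -343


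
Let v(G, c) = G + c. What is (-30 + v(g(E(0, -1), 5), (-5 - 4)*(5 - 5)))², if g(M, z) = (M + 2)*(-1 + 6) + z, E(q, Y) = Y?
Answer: 400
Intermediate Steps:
g(M, z) = 10 + z + 5*M (g(M, z) = (2 + M)*5 + z = (10 + 5*M) + z = 10 + z + 5*M)
(-30 + v(g(E(0, -1), 5), (-5 - 4)*(5 - 5)))² = (-30 + ((10 + 5 + 5*(-1)) + (-5 - 4)*(5 - 5)))² = (-30 + ((10 + 5 - 5) - 9*0))² = (-30 + (10 + 0))² = (-30 + 10)² = (-20)² = 400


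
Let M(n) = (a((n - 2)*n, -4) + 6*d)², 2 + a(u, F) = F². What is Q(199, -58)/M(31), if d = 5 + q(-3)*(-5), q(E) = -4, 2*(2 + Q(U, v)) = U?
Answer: 195/53792 ≈ 0.0036251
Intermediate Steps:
Q(U, v) = -2 + U/2
a(u, F) = -2 + F²
d = 25 (d = 5 - 4*(-5) = 5 + 20 = 25)
M(n) = 26896 (M(n) = ((-2 + (-4)²) + 6*25)² = ((-2 + 16) + 150)² = (14 + 150)² = 164² = 26896)
Q(199, -58)/M(31) = (-2 + (½)*199)/26896 = (-2 + 199/2)*(1/26896) = (195/2)*(1/26896) = 195/53792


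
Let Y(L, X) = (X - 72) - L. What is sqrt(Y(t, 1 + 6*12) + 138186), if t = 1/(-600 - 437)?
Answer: 4*sqrt(9287626065)/1037 ≈ 371.74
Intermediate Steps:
t = -1/1037 (t = 1/(-1037) = -1/1037 ≈ -0.00096432)
Y(L, X) = -72 + X - L (Y(L, X) = (-72 + X) - L = -72 + X - L)
sqrt(Y(t, 1 + 6*12) + 138186) = sqrt((-72 + (1 + 6*12) - 1*(-1/1037)) + 138186) = sqrt((-72 + (1 + 72) + 1/1037) + 138186) = sqrt((-72 + 73 + 1/1037) + 138186) = sqrt(1038/1037 + 138186) = sqrt(143299920/1037) = 4*sqrt(9287626065)/1037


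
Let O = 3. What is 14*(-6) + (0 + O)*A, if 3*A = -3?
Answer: -87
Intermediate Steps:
A = -1 (A = (⅓)*(-3) = -1)
14*(-6) + (0 + O)*A = 14*(-6) + (0 + 3)*(-1) = -84 + 3*(-1) = -84 - 3 = -87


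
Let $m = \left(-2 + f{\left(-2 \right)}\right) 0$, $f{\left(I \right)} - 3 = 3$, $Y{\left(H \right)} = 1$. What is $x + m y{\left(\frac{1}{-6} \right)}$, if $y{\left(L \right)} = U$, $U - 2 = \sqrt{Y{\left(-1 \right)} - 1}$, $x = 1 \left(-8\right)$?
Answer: $-8$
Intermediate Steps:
$f{\left(I \right)} = 6$ ($f{\left(I \right)} = 3 + 3 = 6$)
$x = -8$
$U = 2$ ($U = 2 + \sqrt{1 - 1} = 2 + \sqrt{0} = 2 + 0 = 2$)
$y{\left(L \right)} = 2$
$m = 0$ ($m = \left(-2 + 6\right) 0 = 4 \cdot 0 = 0$)
$x + m y{\left(\frac{1}{-6} \right)} = -8 + 0 \cdot 2 = -8 + 0 = -8$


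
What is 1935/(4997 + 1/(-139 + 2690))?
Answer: 548465/1416372 ≈ 0.38723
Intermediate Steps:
1935/(4997 + 1/(-139 + 2690)) = 1935/(4997 + 1/2551) = 1935/(12747348/2551) = 1935*(2551/12747348) = 548465/1416372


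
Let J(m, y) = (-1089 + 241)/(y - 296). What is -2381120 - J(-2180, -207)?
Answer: -1197704208/503 ≈ -2.3811e+6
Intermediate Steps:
J(m, y) = -848/(-296 + y)
-2381120 - J(-2180, -207) = -2381120 - (-848)/(-296 - 207) = -2381120 - (-848)/(-503) = -2381120 - (-848)*(-1)/503 = -2381120 - 1*848/503 = -2381120 - 848/503 = -1197704208/503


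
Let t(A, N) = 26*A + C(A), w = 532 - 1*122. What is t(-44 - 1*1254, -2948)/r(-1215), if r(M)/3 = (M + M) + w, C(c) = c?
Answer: 5841/1010 ≈ 5.7832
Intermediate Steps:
w = 410 (w = 532 - 122 = 410)
t(A, N) = 27*A (t(A, N) = 26*A + A = 27*A)
r(M) = 1230 + 6*M (r(M) = 3*((M + M) + 410) = 3*(2*M + 410) = 3*(410 + 2*M) = 1230 + 6*M)
t(-44 - 1*1254, -2948)/r(-1215) = (27*(-44 - 1*1254))/(1230 + 6*(-1215)) = (27*(-44 - 1254))/(1230 - 7290) = (27*(-1298))/(-6060) = -35046*(-1/6060) = 5841/1010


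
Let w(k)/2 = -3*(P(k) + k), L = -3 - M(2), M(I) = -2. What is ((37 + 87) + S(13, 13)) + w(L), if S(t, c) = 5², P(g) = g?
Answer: 161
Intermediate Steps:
S(t, c) = 25
L = -1 (L = -3 - 1*(-2) = -3 + 2 = -1)
w(k) = -12*k (w(k) = 2*(-3*(k + k)) = 2*(-6*k) = -12*k)
((37 + 87) + S(13, 13)) + w(L) = ((37 + 87) + 25) - 12*(-1) = (124 + 25) + 12 = 149 + 12 = 161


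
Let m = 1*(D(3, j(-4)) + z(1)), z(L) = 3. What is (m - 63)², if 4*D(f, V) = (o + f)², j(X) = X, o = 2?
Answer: 46225/16 ≈ 2889.1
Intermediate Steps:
D(f, V) = (2 + f)²/4
m = 37/4 (m = 1*((2 + 3)²/4 + 3) = 1*((¼)*5² + 3) = 1*((¼)*25 + 3) = 1*(25/4 + 3) = 1*(37/4) = 37/4 ≈ 9.2500)
(m - 63)² = (37/4 - 63)² = (-215/4)² = 46225/16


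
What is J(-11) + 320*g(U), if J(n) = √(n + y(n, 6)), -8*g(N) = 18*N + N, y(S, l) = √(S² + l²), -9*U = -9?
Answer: -760 + √(-11 + √157) ≈ -758.76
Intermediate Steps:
U = 1 (U = -⅑*(-9) = 1)
g(N) = -19*N/8 (g(N) = -(18*N + N)/8 = -19*N/8)
J(n) = √(n + √(36 + n²)) (J(n) = √(n + √(n² + 6²)) = √(n + √(n² + 36)) = √(n + √(36 + n²)))
J(-11) + 320*g(U) = √(-11 + √(36 + (-11)²)) + 320*(-19/8*1) = √(-11 + √(36 + 121)) + 320*(-19/8) = √(-11 + √157) - 760 = -760 + √(-11 + √157)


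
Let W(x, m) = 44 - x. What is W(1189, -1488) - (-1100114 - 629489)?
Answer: 1728458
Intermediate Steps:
W(1189, -1488) - (-1100114 - 629489) = (44 - 1*1189) - (-1100114 - 629489) = (44 - 1189) - 1*(-1729603) = -1145 + 1729603 = 1728458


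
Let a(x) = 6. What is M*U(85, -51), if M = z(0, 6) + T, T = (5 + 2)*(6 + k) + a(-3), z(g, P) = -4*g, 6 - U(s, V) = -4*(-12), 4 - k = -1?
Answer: -3486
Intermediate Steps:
k = 5 (k = 4 - 1*(-1) = 4 + 1 = 5)
U(s, V) = -42 (U(s, V) = 6 - (-4)*(-12) = 6 - 1*48 = 6 - 48 = -42)
T = 83 (T = (5 + 2)*(6 + 5) + 6 = 7*11 + 6 = 77 + 6 = 83)
M = 83 (M = -4*0 + 83 = 0 + 83 = 83)
M*U(85, -51) = 83*(-42) = -3486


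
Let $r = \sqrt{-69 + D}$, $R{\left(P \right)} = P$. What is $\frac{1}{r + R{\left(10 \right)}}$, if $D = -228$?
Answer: $\frac{10}{397} - \frac{3 i \sqrt{33}}{397} \approx 0.025189 - 0.04341 i$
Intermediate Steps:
$r = 3 i \sqrt{33}$ ($r = \sqrt{-69 - 228} = \sqrt{-297} = 3 i \sqrt{33} \approx 17.234 i$)
$\frac{1}{r + R{\left(10 \right)}} = \frac{1}{3 i \sqrt{33} + 10} = \frac{1}{10 + 3 i \sqrt{33}}$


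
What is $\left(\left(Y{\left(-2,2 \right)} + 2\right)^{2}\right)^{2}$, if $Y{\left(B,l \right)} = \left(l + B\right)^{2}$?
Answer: $16$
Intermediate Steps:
$Y{\left(B,l \right)} = \left(B + l\right)^{2}$
$\left(\left(Y{\left(-2,2 \right)} + 2\right)^{2}\right)^{2} = \left(\left(\left(-2 + 2\right)^{2} + 2\right)^{2}\right)^{2} = \left(\left(0^{2} + 2\right)^{2}\right)^{2} = \left(\left(0 + 2\right)^{2}\right)^{2} = \left(2^{2}\right)^{2} = 4^{2} = 16$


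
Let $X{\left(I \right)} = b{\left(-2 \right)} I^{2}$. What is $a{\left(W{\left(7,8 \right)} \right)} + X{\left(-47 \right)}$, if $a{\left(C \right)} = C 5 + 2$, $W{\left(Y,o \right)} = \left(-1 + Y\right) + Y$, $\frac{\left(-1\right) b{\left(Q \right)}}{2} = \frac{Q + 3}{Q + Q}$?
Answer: $\frac{2343}{2} \approx 1171.5$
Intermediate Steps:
$b{\left(Q \right)} = - \frac{3 + Q}{Q}$ ($b{\left(Q \right)} = - 2 \frac{Q + 3}{Q + Q} = - 2 \frac{3 + Q}{2 Q} = - \frac{3 + Q}{Q}$)
$X{\left(I \right)} = \frac{I^{2}}{2}$ ($X{\left(I \right)} = \frac{-3 - -2}{-2} I^{2} = - \frac{-3 + 2}{2} I^{2} = \left(- \frac{1}{2}\right) \left(-1\right) I^{2} = \frac{I^{2}}{2}$)
$W{\left(Y,o \right)} = -1 + 2 Y$
$a{\left(C \right)} = 2 + 5 C$ ($a{\left(C \right)} = 5 C + 2 = 2 + 5 C$)
$a{\left(W{\left(7,8 \right)} \right)} + X{\left(-47 \right)} = \left(2 + 5 \left(-1 + 2 \cdot 7\right)\right) + \frac{\left(-47\right)^{2}}{2} = \left(2 + 5 \left(-1 + 14\right)\right) + \frac{1}{2} \cdot 2209 = \left(2 + 5 \cdot 13\right) + \frac{2209}{2} = \left(2 + 65\right) + \frac{2209}{2} = 67 + \frac{2209}{2} = \frac{2343}{2}$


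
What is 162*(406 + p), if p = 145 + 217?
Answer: 124416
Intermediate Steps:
p = 362
162*(406 + p) = 162*(406 + 362) = 162*768 = 124416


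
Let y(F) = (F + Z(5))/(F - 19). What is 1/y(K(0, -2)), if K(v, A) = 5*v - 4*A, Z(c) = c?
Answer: -11/13 ≈ -0.84615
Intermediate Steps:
K(v, A) = -4*A + 5*v
y(F) = (5 + F)/(-19 + F) (y(F) = (F + 5)/(F - 19) = (5 + F)/(-19 + F))
1/y(K(0, -2)) = 1/((5 + (-4*(-2) + 5*0))/(-19 + (-4*(-2) + 5*0))) = 1/((5 + (8 + 0))/(-19 + (8 + 0))) = 1/((5 + 8)/(-19 + 8)) = 1/(13/(-11)) = 1/(-1/11*13) = 1/(-13/11) = -11/13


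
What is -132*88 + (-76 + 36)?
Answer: -11656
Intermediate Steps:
-132*88 + (-76 + 36) = -11616 - 40 = -11656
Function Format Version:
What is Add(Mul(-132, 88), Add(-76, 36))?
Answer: -11656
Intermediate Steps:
Add(Mul(-132, 88), Add(-76, 36)) = Add(-11616, -40) = -11656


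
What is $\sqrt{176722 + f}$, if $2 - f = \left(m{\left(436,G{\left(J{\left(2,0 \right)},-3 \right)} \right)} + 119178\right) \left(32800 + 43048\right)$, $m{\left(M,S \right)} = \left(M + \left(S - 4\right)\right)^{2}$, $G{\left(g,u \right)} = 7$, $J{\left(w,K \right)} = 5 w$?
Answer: $2 i \sqrt{5914184657} \approx 1.5381 \cdot 10^{5} i$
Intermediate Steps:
$m{\left(M,S \right)} = \left(-4 + M + S\right)^{2}$ ($m{\left(M,S \right)} = \left(M + \left(-4 + S\right)\right)^{2} = \left(-4 + M + S\right)^{2}$)
$f = -23656915350$ ($f = 2 - \left(\left(-4 + 436 + 7\right)^{2} + 119178\right) \left(32800 + 43048\right) = 2 - \left(439^{2} + 119178\right) 75848 = 2 - \left(192721 + 119178\right) 75848 = 2 - 311899 \cdot 75848 = 2 - 23656915352 = -23656915350$)
$\sqrt{176722 + f} = \sqrt{176722 - 23656915350} = \sqrt{-23656738628} = 2 i \sqrt{5914184657}$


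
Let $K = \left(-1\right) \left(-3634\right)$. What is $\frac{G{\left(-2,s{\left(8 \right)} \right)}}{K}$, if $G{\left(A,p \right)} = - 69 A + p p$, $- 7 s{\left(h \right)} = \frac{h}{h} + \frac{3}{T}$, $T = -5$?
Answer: $\frac{84527}{2225825} \approx 0.037976$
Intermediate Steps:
$s{\left(h \right)} = - \frac{2}{35}$ ($s{\left(h \right)} = - \frac{\frac{h}{h} + \frac{3}{-5}}{7} = - \frac{1 + 3 \left(- \frac{1}{5}\right)}{7} = - \frac{1 - \frac{3}{5}}{7} = \left(- \frac{1}{7}\right) \frac{2}{5} = - \frac{2}{35}$)
$K = 3634$
$G{\left(A,p \right)} = p^{2} - 69 A$ ($G{\left(A,p \right)} = - 69 A + p^{2} = p^{2} - 69 A$)
$\frac{G{\left(-2,s{\left(8 \right)} \right)}}{K} = \frac{\left(- \frac{2}{35}\right)^{2} - -138}{3634} = \left(\frac{4}{1225} + 138\right) \frac{1}{3634} = \frac{169054}{1225} \cdot \frac{1}{3634} = \frac{84527}{2225825}$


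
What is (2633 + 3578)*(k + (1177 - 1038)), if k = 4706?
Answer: 30092295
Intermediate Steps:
(2633 + 3578)*(k + (1177 - 1038)) = (2633 + 3578)*(4706 + (1177 - 1038)) = 6211*(4706 + 139) = 6211*4845 = 30092295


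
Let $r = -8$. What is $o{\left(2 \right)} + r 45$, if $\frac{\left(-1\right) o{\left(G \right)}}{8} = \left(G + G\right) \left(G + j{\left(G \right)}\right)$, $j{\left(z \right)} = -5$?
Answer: $-264$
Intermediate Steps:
$o{\left(G \right)} = - 16 G \left(-5 + G\right)$ ($o{\left(G \right)} = - 8 \left(G + G\right) \left(G - 5\right) = - 8 \cdot 2 G \left(-5 + G\right) = - 16 G \left(-5 + G\right)$)
$o{\left(2 \right)} + r 45 = 16 \cdot 2 \left(5 - 2\right) - 360 = 16 \cdot 2 \cdot 3 - 360 = 96 - 360 = -264$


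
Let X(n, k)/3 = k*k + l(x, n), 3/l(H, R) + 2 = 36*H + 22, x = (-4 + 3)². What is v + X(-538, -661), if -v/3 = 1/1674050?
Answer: 8777132276763/6696200 ≈ 1.3108e+6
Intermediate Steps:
x = 1 (x = (-1)² = 1)
l(H, R) = 3/(20 + 36*H) (l(H, R) = 3/(-2 + (36*H + 22)) = 3/(-2 + (22 + 36*H)) = 3/(20 + 36*H))
X(n, k) = 9/56 + 3*k² (X(n, k) = 3*(k*k + 3/(4*(5 + 9*1))) = 3*(k² + 3/(4*(5 + 9))) = 3*(k² + (¾)/14) = 3*(k² + (¾)*(1/14)) = 3*(k² + 3/56) = 3*(3/56 + k²) = 9/56 + 3*k²)
v = -3/1674050 ≈ -1.7921e-6
v + X(-538, -661) = -3/1674050 + (9/56 + 3*(-661)²) = -3/1674050 + (9/56 + 3*436921) = -3/1674050 + (9/56 + 1310763) = -3/1674050 + 73402737/56 = 8777132276763/6696200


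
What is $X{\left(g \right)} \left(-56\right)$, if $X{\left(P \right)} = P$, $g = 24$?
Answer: $-1344$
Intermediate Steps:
$X{\left(g \right)} \left(-56\right) = 24 \left(-56\right) = -1344$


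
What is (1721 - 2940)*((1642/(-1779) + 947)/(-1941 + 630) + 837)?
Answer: -103372582346/101403 ≈ -1.0194e+6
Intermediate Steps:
(1721 - 2940)*((1642/(-1779) + 947)/(-1941 + 630) + 837) = -1219*((1642*(-1/1779) + 947)/(-1311) + 837) = -1219*((-1642/1779 + 947)*(-1/1311) + 837) = -1219*((1683071/1779)*(-1/1311) + 837) = -1219*(-73177/101403 + 837) = -1219*84801134/101403 = -103372582346/101403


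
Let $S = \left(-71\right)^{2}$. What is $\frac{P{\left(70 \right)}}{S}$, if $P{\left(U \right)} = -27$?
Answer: $- \frac{27}{5041} \approx -0.0053561$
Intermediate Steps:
$S = 5041$
$\frac{P{\left(70 \right)}}{S} = - \frac{27}{5041}$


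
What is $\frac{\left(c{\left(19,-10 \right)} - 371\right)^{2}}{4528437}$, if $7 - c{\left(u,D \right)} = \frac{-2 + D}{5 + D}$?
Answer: $\frac{3356224}{113210925} \approx 0.029646$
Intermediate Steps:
$c{\left(u,D \right)} = 7 - \frac{-2 + D}{5 + D}$
$\frac{\left(c{\left(19,-10 \right)} - 371\right)^{2}}{4528437} = \frac{\left(\frac{37 + 6 \left(-10\right)}{5 - 10} - 371\right)^{2}}{4528437} = \left(\frac{37 - 60}{-5} - 371\right)^{2} \cdot \frac{1}{4528437} = \left(\left(- \frac{1}{5}\right) \left(-23\right) - 371\right)^{2} \cdot \frac{1}{4528437} = \left(\frac{23}{5} - 371\right)^{2} \cdot \frac{1}{4528437} = \left(- \frac{1832}{5}\right)^{2} \cdot \frac{1}{4528437} = \frac{3356224}{25} \cdot \frac{1}{4528437} = \frac{3356224}{113210925}$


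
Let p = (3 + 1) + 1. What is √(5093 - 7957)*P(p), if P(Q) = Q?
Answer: 20*I*√179 ≈ 267.58*I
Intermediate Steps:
p = 5 (p = 4 + 1 = 5)
√(5093 - 7957)*P(p) = √(5093 - 7957)*5 = √(-2864)*5 = (4*I*√179)*5 = 20*I*√179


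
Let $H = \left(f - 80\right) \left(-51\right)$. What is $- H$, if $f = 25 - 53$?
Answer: $-5508$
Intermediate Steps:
$f = -28$
$H = 5508$ ($H = \left(-28 - 80\right) \left(-51\right) = \left(-108\right) \left(-51\right) = 5508$)
$- H = \left(-1\right) 5508 = -5508$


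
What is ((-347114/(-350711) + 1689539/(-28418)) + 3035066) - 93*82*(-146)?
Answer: 41345085411078899/9966505198 ≈ 4.1484e+6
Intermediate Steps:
((-347114/(-350711) + 1689539/(-28418)) + 3035066) - 93*82*(-146) = ((-347114*(-1/350711) + 1689539*(-1/28418)) + 3035066) - 7626*(-146) = ((347114/350711 - 1689539/28418) + 3035066) + 1113396 = (-582675626577/9966505198 + 3035066) + 1113396 = 30248418389646491/9966505198 + 1113396 = 41345085411078899/9966505198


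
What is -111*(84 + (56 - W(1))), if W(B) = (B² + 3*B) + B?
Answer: -14985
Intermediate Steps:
W(B) = B² + 4*B
-111*(84 + (56 - W(1))) = -111*(84 + (56 - (4 + 1))) = -111*(84 + (56 - 5)) = -111*(84 + 51) = -111*135 = -14985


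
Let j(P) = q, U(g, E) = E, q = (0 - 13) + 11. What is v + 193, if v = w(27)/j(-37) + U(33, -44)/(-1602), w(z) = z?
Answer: 287603/1602 ≈ 179.53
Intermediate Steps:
q = -2 (q = -13 + 11 = -2)
j(P) = -2
v = -21583/1602 (v = 27/(-2) - 44/(-1602) = 27*(-½) - 44*(-1/1602) = -27/2 + 22/801 = -21583/1602 ≈ -13.473)
v + 193 = -21583/1602 + 193 = 287603/1602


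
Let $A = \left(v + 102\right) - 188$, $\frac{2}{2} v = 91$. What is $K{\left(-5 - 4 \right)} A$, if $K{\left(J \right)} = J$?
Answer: $-45$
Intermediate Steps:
$v = 91$
$A = 5$ ($A = \left(91 + 102\right) - 188 = 193 - 188 = 5$)
$K{\left(-5 - 4 \right)} A = \left(-5 - 4\right) 5 = \left(-9\right) 5 = -45$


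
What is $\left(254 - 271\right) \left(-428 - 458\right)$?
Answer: $15062$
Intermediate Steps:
$\left(254 - 271\right) \left(-428 - 458\right) = \left(-17\right) \left(-886\right) = 15062$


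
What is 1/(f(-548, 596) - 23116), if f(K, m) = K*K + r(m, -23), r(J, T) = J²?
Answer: 1/632404 ≈ 1.5813e-6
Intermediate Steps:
f(K, m) = K² + m² (f(K, m) = K*K + m² = K² + m²)
1/(f(-548, 596) - 23116) = 1/(((-548)² + 596²) - 23116) = 1/((300304 + 355216) - 23116) = 1/(655520 - 23116) = 1/632404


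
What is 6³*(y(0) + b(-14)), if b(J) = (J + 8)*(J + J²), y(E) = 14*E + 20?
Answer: -231552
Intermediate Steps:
y(E) = 20 + 14*E
b(J) = (8 + J)*(J + J²)
6³*(y(0) + b(-14)) = 6³*((20 + 14*0) - 14*(8 + (-14)² + 9*(-14))) = 216*((20 + 0) - 14*(8 + 196 - 126)) = 216*(20 - 14*78) = 216*(20 - 1092) = 216*(-1072) = -231552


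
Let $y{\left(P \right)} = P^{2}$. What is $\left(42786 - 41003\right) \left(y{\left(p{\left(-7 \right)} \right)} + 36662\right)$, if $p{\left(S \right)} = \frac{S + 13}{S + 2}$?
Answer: $\frac{1634272838}{25} \approx 6.5371 \cdot 10^{7}$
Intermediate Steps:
$p{\left(S \right)} = \frac{13 + S}{2 + S}$
$\left(42786 - 41003\right) \left(y{\left(p{\left(-7 \right)} \right)} + 36662\right) = \left(42786 - 41003\right) \left(\left(\frac{13 - 7}{2 - 7}\right)^{2} + 36662\right) = 1783 \left(\left(\frac{1}{-5} \cdot 6\right)^{2} + 36662\right) = 1783 \left(\left(\left(- \frac{1}{5}\right) 6\right)^{2} + 36662\right) = 1783 \left(\left(- \frac{6}{5}\right)^{2} + 36662\right) = 1783 \left(\frac{36}{25} + 36662\right) = 1783 \cdot \frac{916586}{25} = \frac{1634272838}{25}$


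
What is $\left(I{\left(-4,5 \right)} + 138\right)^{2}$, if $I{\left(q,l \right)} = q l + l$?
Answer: $15129$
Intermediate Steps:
$I{\left(q,l \right)} = l + l q$ ($I{\left(q,l \right)} = l q + l = l + l q$)
$\left(I{\left(-4,5 \right)} + 138\right)^{2} = \left(5 \left(1 - 4\right) + 138\right)^{2} = \left(5 \left(-3\right) + 138\right)^{2} = \left(-15 + 138\right)^{2} = 123^{2} = 15129$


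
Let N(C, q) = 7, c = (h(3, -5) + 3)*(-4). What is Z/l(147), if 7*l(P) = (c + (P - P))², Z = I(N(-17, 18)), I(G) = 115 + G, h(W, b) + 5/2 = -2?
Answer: 427/18 ≈ 23.722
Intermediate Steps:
h(W, b) = -9/2 (h(W, b) = -5/2 - 2 = -9/2)
c = 6 (c = (-9/2 + 3)*(-4) = -3/2*(-4) = 6)
Z = 122 (Z = 115 + 7 = 122)
l(P) = 36/7 (l(P) = (6 + (P - P))²/7 = (6 + 0)²/7 = (⅐)*6² = (⅐)*36 = 36/7)
Z/l(147) = 122/(36/7) = 122*(7/36) = 427/18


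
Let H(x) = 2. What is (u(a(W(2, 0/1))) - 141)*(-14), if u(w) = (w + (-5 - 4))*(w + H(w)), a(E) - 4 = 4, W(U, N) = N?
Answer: 2114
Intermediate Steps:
a(E) = 8 (a(E) = 4 + 4 = 8)
u(w) = (-9 + w)*(2 + w) (u(w) = (w + (-5 - 4))*(w + 2) = (w - 9)*(2 + w) = (-9 + w)*(2 + w))
(u(a(W(2, 0/1))) - 141)*(-14) = ((-18 + 8² - 7*8) - 141)*(-14) = ((-18 + 64 - 56) - 141)*(-14) = (-10 - 141)*(-14) = -151*(-14) = 2114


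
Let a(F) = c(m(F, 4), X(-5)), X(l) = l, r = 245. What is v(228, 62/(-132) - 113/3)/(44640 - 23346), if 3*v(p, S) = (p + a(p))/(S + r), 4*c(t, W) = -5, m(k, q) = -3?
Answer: 9977/581453964 ≈ 1.7159e-5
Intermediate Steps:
c(t, W) = -5/4 (c(t, W) = (¼)*(-5) = -5/4)
a(F) = -5/4
v(p, S) = (-5/4 + p)/(3*(245 + S)) (v(p, S) = ((p - 5/4)/(S + 245))/3 = ((-5/4 + p)/(245 + S))/3 = (-5/4 + p)/(3*(245 + S)))
v(228, 62/(-132) - 113/3)/(44640 - 23346) = ((-5 + 4*228)/(12*(245 + (62/(-132) - 113/3))))/(44640 - 23346) = ((-5 + 912)/(12*(245 + (62*(-1/132) - 113*⅓))))/21294 = ((1/12)*907/(245 + (-31/66 - 113/3)))*(1/21294) = ((1/12)*907/(245 - 839/22))*(1/21294) = ((1/12)*907/(4551/22))*(1/21294) = ((1/12)*(22/4551)*907)*(1/21294) = (9977/27306)*(1/21294) = 9977/581453964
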